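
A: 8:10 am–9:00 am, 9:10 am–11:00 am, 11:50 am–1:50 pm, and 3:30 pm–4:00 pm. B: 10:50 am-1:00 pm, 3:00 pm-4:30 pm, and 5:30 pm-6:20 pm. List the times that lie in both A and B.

8:10 am–9:00 am meets no B interval.
9:10 am–11:00 am ∩ B → 10:50 am–11:00 am.
11:50 am–1:50 pm ∩ B → 11:50 am–1:00 pm.
3:30 pm–4:00 pm ∩ B → 3:30 pm–4:00 pm.

10:50 am–11:00 am, 11:50 am–1:00 pm, 3:30 pm–4:00 pm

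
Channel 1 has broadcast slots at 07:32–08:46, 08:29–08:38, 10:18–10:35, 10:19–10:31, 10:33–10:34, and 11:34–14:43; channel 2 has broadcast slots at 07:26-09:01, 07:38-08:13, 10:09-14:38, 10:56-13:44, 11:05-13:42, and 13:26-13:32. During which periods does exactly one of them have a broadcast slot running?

07:26–07:32, 08:46–09:01, 10:09–10:18, 10:35–11:34, 14:38–14:43

A, merged: 07:32–08:46, 10:18–10:35, 11:34–14:43.
B, merged: 07:26–09:01, 10:09–14:38.
A \ B = 14:38–14:43.
B \ A = 07:26–07:32, 08:46–09:01, 10:09–10:18, 10:35–11:34.
Union of the two gives the symmetric difference.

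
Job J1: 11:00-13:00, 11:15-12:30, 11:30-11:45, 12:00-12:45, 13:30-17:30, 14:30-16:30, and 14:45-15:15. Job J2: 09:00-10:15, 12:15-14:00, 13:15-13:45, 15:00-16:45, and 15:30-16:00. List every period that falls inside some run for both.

Merge the first list: 11:00–13:00, 13:30–17:30.
Merge the second list: 09:00–10:15, 12:15–14:00, 15:00–16:45.
11:00–13:00 overlaps B on 12:15–13:00.
13:30–17:30 overlaps B on 13:30–14:00, 15:00–16:45.

12:15–13:00, 13:30–14:00, 15:00–16:45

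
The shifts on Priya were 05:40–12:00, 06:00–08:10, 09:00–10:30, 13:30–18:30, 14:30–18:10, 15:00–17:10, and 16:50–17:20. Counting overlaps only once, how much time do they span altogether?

11 h 20 min

Merged: 05:40–12:00, 13:30–18:30.
Lengths: 6 h 20 min + 5 h = 11 h 20 min.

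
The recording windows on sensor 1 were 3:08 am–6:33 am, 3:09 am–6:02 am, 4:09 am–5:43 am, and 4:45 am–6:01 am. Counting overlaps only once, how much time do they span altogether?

3 h 25 min

Merged: 3:08 am-6:33 am.
Length: 3 h 25 min.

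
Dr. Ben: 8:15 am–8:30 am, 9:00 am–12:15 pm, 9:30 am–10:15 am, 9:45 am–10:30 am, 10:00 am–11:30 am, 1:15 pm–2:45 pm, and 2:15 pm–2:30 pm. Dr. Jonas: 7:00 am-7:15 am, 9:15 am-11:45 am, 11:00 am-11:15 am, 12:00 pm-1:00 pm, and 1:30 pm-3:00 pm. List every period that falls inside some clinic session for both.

A, merged: 8:15 am–8:30 am, 9:00 am–12:15 pm, 1:15 pm–2:45 pm.
B, merged: 7:00 am–7:15 am, 9:15 am–11:45 am, 12:00 pm–1:00 pm, 1:30 pm–3:00 pm.
8:15 am–8:30 am: no overlap with the second set.
9:00 am–12:15 pm meets the second set on 9:15 am–11:45 am, 12:00 pm–12:15 pm.
1:15 pm–2:45 pm meets the second set on 1:30 pm–2:45 pm.

9:15 am–11:45 am, 12:00 pm–12:15 pm, 1:30 pm–2:45 pm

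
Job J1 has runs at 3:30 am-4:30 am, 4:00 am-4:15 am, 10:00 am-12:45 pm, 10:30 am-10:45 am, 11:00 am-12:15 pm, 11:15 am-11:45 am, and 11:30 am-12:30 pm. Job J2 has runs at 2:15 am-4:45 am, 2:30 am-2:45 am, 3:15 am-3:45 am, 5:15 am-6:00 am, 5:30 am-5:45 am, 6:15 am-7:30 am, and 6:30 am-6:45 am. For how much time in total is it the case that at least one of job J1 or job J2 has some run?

A, merged: 3:30 am–4:30 am, 10:00 am–12:45 pm.
B, merged: 2:15 am–4:45 am, 5:15 am–6:00 am, 6:15 am–7:30 am.
A ∪ B = 2:15 am–4:45 am, 5:15 am–6:00 am, 6:15 am–7:30 am, 10:00 am–12:45 pm.
Total: 2 h 30 min + 45 min + 1 h 15 min + 2 h 45 min = 7 h 15 min.

7 h 15 min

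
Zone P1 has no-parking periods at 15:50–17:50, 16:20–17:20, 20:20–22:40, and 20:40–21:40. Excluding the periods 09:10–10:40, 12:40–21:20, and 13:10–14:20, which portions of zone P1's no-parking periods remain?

Merge the first list: 15:50–17:50, 20:20–22:40.
Merge the second list: 09:10–10:40, 12:40–21:20.
15:50–17:50: fully covered by B → removed.
20:20–22:40 minus B → 21:20–22:40.

21:20–22:40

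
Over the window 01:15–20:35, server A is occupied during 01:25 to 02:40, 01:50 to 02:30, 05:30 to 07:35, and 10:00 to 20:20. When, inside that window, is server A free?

01:15–01:25, 02:40–05:30, 07:35–10:00, 20:20–20:35

After merging, the occupied span is 01:25–02:40, 05:30–07:35, 10:00–20:20.
Complement within 01:15–20:35: 01:15–01:25, 02:40–05:30, 07:35–10:00, 20:20–20:35.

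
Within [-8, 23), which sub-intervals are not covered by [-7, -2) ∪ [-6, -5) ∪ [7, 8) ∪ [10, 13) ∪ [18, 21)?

Covered (merged): [-7, -2), [7, 8), [10, 13), [18, 21).
Gaps within [-8, 23): [-8, -7), [-2, 7), [8, 10), [13, 18), [21, 23).

[-8, -7) ∪ [-2, 7) ∪ [8, 10) ∪ [13, 18) ∪ [21, 23)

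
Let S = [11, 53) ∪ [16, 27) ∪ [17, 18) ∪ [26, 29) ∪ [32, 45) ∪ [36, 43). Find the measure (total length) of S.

42

Merged: [11, 53).
Length: 42.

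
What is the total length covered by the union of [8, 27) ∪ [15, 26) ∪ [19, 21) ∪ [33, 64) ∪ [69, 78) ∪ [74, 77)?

59

Merged: [8, 27), [33, 64), [69, 78).
Lengths: 19 + 31 + 9 = 59.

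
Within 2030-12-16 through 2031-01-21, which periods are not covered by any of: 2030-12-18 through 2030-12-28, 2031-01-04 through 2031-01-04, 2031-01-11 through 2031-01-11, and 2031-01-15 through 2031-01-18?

2030-12-16 through 2030-12-17, 2030-12-29 through 2031-01-03, 2031-01-05 through 2031-01-10, 2031-01-12 through 2031-01-14, 2031-01-19 through 2031-01-21

After merging, the occupied span is 2030-12-18 through 2030-12-28, 2031-01-04 through 2031-01-04, 2031-01-11 through 2031-01-11, 2031-01-15 through 2031-01-18.
Complement within 2030-12-16 through 2031-01-21: 2030-12-16 through 2030-12-17, 2030-12-29 through 2031-01-03, 2031-01-05 through 2031-01-10, 2031-01-12 through 2031-01-14, 2031-01-19 through 2031-01-21.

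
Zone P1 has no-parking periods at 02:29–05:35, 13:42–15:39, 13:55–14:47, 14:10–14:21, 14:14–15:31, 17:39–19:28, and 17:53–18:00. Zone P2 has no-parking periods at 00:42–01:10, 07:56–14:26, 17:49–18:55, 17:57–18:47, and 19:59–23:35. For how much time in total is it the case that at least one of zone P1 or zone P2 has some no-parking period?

16 h 42 min

A, merged: 02:29-05:35, 13:42-15:39, 17:39-19:28.
B, merged: 00:42-01:10, 07:56-14:26, 17:49-18:55, 19:59-23:35.
A ∪ B = 00:42-01:10, 02:29-05:35, 07:56-15:39, 17:39-19:28, 19:59-23:35.
Total: 28 min + 3 h 6 min + 7 h 43 min + 1 h 49 min + 3 h 36 min = 16 h 42 min.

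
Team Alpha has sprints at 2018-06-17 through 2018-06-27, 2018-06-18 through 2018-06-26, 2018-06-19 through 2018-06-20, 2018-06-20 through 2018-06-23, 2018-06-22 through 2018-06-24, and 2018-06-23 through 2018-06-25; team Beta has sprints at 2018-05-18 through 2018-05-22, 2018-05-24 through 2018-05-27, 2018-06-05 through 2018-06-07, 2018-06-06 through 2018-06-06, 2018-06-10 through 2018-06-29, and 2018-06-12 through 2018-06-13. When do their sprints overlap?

2018-06-17 through 2018-06-27

Merge the first list: 2018-06-17 through 2018-06-27.
Merge the second list: 2018-05-18 through 2018-05-22, 2018-05-24 through 2018-05-27, 2018-06-05 through 2018-06-07, 2018-06-10 through 2018-06-29.
2018-06-17 through 2018-06-27 overlaps B on 2018-06-17 through 2018-06-27.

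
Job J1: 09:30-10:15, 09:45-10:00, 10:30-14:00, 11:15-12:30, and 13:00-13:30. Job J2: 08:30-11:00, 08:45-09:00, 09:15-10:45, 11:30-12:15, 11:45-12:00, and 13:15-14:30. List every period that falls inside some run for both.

First set merges to 09:30–10:15, 10:30–14:00.
Second set merges to 08:30–11:00, 11:30–12:15, 13:15–14:30.
09:30–10:15 overlaps B on 09:30–10:15.
10:30–14:00 overlaps B on 10:30–11:00, 11:30–12:15, 13:15–14:00.

09:30–10:15, 10:30–11:00, 11:30–12:15, 13:15–14:00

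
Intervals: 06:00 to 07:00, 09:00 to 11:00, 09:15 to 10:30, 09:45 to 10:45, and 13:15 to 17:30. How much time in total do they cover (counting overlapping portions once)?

7 h 15 min

Merged: 06:00-07:00, 09:00-11:00, 13:15-17:30.
Lengths: 1 h + 2 h + 4 h 15 min = 7 h 15 min.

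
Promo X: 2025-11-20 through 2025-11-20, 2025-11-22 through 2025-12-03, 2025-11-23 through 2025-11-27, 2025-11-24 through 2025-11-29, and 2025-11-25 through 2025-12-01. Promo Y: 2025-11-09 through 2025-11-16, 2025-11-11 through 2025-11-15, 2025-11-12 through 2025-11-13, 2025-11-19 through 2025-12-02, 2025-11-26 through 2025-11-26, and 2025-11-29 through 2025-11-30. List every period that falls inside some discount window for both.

2025-11-20 through 2025-11-20, 2025-11-22 through 2025-12-02

Merge the first list: 2025-11-20 through 2025-11-20, 2025-11-22 through 2025-12-03.
Merge the second list: 2025-11-09 through 2025-11-16, 2025-11-19 through 2025-12-02.
2025-11-20 through 2025-11-20 ∩ B → 2025-11-20 through 2025-11-20.
2025-11-22 through 2025-12-03 ∩ B → 2025-11-22 through 2025-12-02.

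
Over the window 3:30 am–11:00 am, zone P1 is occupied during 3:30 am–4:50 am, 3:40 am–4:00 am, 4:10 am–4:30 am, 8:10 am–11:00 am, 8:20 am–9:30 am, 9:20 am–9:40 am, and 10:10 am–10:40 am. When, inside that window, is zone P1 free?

Covered (merged): 3:30 am–4:50 am, 8:10 am–11:00 am.
Complement within 3:30 am–11:00 am: 4:50 am–8:10 am.

4:50 am–8:10 am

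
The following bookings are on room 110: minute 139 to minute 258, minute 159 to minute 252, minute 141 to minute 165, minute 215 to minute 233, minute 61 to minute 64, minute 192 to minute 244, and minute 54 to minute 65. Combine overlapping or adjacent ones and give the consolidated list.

Sort by start: minute 54 to minute 65, minute 61 to minute 64, minute 139 to minute 258, minute 141 to minute 165, minute 159 to minute 252, minute 192 to minute 244, minute 215 to minute 233.
minute 61 to minute 64 overlaps/touches minute 54 to minute 65 → extend to minute 54 to minute 65.
minute 139 to minute 258 is disjoint → start new block.
minute 141 to minute 165 overlaps/touches minute 139 to minute 258 → extend to minute 139 to minute 258.
minute 159 to minute 252 overlaps/touches minute 139 to minute 258 → extend to minute 139 to minute 258.
minute 192 to minute 244 overlaps/touches minute 139 to minute 258 → extend to minute 139 to minute 258.
minute 215 to minute 233 overlaps/touches minute 139 to minute 258 → extend to minute 139 to minute 258.

minute 54 to minute 65, minute 139 to minute 258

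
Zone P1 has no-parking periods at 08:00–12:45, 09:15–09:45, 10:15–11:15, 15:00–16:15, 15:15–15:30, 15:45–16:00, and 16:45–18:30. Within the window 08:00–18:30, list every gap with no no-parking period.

After merging, the occupied span is 08:00–12:45, 15:00–16:15, 16:45–18:30.
Gaps within 08:00–18:30: 12:45–15:00, 16:15–16:45.

12:45–15:00, 16:15–16:45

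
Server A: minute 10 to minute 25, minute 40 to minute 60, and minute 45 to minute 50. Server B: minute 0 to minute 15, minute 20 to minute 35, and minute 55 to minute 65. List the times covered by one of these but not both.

minute 0 to minute 10, minute 15 to minute 20, minute 25 to minute 35, minute 40 to minute 55, minute 60 to minute 65

A, merged: minute 10 to minute 25, minute 40 to minute 60.
Only in the first: minute 15 to minute 20, minute 40 to minute 55.
Only in the second: minute 0 to minute 10, minute 25 to minute 35, minute 60 to minute 65.
Together these are the periods covered by exactly one.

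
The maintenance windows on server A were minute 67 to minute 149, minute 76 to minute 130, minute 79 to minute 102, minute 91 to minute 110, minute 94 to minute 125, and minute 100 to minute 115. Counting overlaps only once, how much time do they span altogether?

82 minutes

Merged: minute 67 to minute 149.
Length: 82 minutes.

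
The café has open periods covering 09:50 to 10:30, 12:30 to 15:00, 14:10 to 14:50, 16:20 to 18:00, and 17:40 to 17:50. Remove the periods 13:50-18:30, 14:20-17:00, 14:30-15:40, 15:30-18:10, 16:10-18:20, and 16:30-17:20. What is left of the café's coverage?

Merge the first list: 09:50–10:30, 12:30–15:00, 16:20–18:00.
Merge the second list: 13:50–18:30.
09:50–10:30: no B overlap → unchanged.
12:30–15:00 minus B → 12:30–13:50.
16:20–18:00: fully covered by B → removed.

09:50–10:30, 12:30–13:50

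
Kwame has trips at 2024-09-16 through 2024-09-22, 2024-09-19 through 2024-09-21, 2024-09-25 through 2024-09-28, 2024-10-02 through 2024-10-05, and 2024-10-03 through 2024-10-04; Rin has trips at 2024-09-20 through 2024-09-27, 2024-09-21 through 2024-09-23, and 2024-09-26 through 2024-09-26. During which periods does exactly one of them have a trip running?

First set merges to 2024-09-16 through 2024-09-22, 2024-09-25 through 2024-09-28, 2024-10-02 through 2024-10-05.
Second set merges to 2024-09-20 through 2024-09-27.
A \ B = 2024-09-16 through 2024-09-19, 2024-09-28 through 2024-09-28, 2024-10-02 through 2024-10-05.
B \ A = 2024-09-23 through 2024-09-24.
Union of the two gives the symmetric difference.

2024-09-16 through 2024-09-19, 2024-09-23 through 2024-09-24, 2024-09-28 through 2024-09-28, 2024-10-02 through 2024-10-05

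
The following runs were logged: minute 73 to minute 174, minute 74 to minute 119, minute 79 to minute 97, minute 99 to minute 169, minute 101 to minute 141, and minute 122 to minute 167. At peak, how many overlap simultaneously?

Sweep endpoints in order; track running count of active intervals.
Peak of 4 reached at minute 101.

4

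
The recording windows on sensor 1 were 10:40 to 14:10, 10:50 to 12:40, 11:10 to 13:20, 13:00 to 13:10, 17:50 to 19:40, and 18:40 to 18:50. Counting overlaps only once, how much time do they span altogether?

5 h 20 min

Merged: 10:40–14:10, 17:50–19:40.
Lengths: 3 h 30 min + 1 h 50 min = 5 h 20 min.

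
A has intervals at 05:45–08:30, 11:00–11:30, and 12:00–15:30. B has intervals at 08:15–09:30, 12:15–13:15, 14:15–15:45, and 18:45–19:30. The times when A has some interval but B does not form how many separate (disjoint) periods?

A \ B = 05:45–08:15, 11:00–11:30, 12:00–12:15, 13:15–14:15.
That is 4 disjoint pieces.

4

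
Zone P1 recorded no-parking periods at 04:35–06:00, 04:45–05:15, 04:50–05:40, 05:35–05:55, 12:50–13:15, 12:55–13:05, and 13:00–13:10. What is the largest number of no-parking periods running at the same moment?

Sweep endpoints in order; track running count of active intervals.
Peak of 3 reached at 04:50.

3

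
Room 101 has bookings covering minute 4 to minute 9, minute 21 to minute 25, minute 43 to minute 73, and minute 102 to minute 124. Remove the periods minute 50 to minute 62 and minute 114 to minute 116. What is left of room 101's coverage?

minute 4 to minute 9 is untouched.
minute 21 to minute 25 is untouched.
minute 43 to minute 73 with B removed leaves minute 43 to minute 50, minute 62 to minute 73.
minute 102 to minute 124 with B removed leaves minute 102 to minute 114, minute 116 to minute 124.

minute 4 to minute 9, minute 21 to minute 25, minute 43 to minute 50, minute 62 to minute 73, minute 102 to minute 114, minute 116 to minute 124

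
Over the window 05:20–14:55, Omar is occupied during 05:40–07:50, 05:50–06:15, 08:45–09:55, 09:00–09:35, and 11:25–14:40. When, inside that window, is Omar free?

05:20–05:40, 07:50–08:45, 09:55–11:25, 14:40–14:55

Covered (merged): 05:40–07:50, 08:45–09:55, 11:25–14:40.
Uncovered inside 05:20–14:55: 05:20–05:40, 07:50–08:45, 09:55–11:25, 14:40–14:55.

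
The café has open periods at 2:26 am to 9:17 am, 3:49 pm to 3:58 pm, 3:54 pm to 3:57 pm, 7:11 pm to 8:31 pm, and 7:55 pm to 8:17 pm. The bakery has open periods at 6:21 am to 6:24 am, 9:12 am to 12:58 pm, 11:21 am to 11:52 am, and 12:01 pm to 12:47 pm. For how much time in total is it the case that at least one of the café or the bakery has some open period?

Merge the first list: 2:26 am–9:17 am, 3:49 pm–3:58 pm, 7:11 pm–8:31 pm.
Merge the second list: 6:21 am–6:24 am, 9:12 am–12:58 pm.
A ∪ B = 2:26 am–12:58 pm, 3:49 pm–3:58 pm, 7:11 pm–8:31 pm.
Total: 10 h 32 min + 9 min + 1 h 20 min = 12 h 1 min.

12 h 1 min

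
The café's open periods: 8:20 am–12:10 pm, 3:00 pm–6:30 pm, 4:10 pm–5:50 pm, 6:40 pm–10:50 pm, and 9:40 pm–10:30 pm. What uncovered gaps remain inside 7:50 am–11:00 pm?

7:50 am–8:20 am, 12:10 pm–3:00 pm, 6:30 pm–6:40 pm, 10:50 pm–11:00 pm

After merging, the occupied span is 8:20 am–12:10 pm, 3:00 pm–6:30 pm, 6:40 pm–10:50 pm.
Gaps within 7:50 am–11:00 pm: 7:50 am–8:20 am, 12:10 pm–3:00 pm, 6:30 pm–6:40 pm, 10:50 pm–11:00 pm.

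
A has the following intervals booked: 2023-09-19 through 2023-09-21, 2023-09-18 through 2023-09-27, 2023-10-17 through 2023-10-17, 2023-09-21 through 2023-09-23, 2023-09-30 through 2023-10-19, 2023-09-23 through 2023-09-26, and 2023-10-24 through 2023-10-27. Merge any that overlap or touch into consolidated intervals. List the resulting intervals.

Sort by start: 2023-09-18 through 2023-09-27, 2023-09-19 through 2023-09-21, 2023-09-21 through 2023-09-23, 2023-09-23 through 2023-09-26, 2023-09-30 through 2023-10-19, 2023-10-17 through 2023-10-17, 2023-10-24 through 2023-10-27.
2023-09-19 through 2023-09-21 overlaps/touches 2023-09-18 through 2023-09-27 → extend to 2023-09-18 through 2023-09-27.
2023-09-21 through 2023-09-23 overlaps/touches 2023-09-18 through 2023-09-27 → extend to 2023-09-18 through 2023-09-27.
2023-09-23 through 2023-09-26 overlaps/touches 2023-09-18 through 2023-09-27 → extend to 2023-09-18 through 2023-09-27.
2023-09-30 through 2023-10-19 is disjoint → start new block.
2023-10-17 through 2023-10-17 overlaps/touches 2023-09-30 through 2023-10-19 → extend to 2023-09-30 through 2023-10-19.
2023-10-24 through 2023-10-27 is disjoint → start new block.

2023-09-18 through 2023-09-27, 2023-09-30 through 2023-10-19, 2023-10-24 through 2023-10-27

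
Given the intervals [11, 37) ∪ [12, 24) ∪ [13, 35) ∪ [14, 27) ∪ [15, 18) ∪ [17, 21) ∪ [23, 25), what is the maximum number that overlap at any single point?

6

At 17, 6 of the intervals are simultaneously active.
No point has more.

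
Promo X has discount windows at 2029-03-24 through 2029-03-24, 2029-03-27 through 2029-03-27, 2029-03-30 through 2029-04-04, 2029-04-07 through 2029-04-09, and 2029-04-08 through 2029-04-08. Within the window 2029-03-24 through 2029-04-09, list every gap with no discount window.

2029-03-25 through 2029-03-26, 2029-03-28 through 2029-03-29, 2029-04-05 through 2029-04-06

The merged coverage is 2029-03-24 through 2029-03-24, 2029-03-27 through 2029-03-27, 2029-03-30 through 2029-04-04, 2029-04-07 through 2029-04-09.
Uncovered inside 2029-03-24 through 2029-04-09: 2029-03-25 through 2029-03-26, 2029-03-28 through 2029-03-29, 2029-04-05 through 2029-04-06.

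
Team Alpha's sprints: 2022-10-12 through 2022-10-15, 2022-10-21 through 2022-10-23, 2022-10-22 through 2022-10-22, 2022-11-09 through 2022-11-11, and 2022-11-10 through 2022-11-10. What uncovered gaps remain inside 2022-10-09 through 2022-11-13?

2022-10-09 through 2022-10-11, 2022-10-16 through 2022-10-20, 2022-10-24 through 2022-11-08, 2022-11-12 through 2022-11-13

After merging, the occupied span is 2022-10-12 through 2022-10-15, 2022-10-21 through 2022-10-23, 2022-11-09 through 2022-11-11.
Uncovered inside 2022-10-09 through 2022-11-13: 2022-10-09 through 2022-10-11, 2022-10-16 through 2022-10-20, 2022-10-24 through 2022-11-08, 2022-11-12 through 2022-11-13.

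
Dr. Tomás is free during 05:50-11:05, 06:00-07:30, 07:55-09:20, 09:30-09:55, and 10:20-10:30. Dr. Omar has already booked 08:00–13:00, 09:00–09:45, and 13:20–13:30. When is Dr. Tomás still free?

05:50-08:00

A, merged: 05:50-11:05.
B, merged: 08:00-13:00, 13:20-13:30.
05:50-11:05 minus B → 05:50-08:00.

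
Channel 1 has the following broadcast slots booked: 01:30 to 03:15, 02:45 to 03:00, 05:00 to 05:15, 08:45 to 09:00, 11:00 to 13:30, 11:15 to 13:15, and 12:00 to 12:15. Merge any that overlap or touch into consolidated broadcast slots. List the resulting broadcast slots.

01:30–03:15, 05:00–05:15, 08:45–09:00, 11:00–13:30

02:45–03:00 overlaps/touches 01:30–03:15 → extend to 01:30–03:15.
05:00–05:15 is disjoint → start new block.
08:45–09:00 is disjoint → start new block.
11:00–13:30 is disjoint → start new block.
11:15–13:15 overlaps/touches 11:00–13:30 → extend to 11:00–13:30.
12:00–12:15 overlaps/touches 11:00–13:30 → extend to 11:00–13:30.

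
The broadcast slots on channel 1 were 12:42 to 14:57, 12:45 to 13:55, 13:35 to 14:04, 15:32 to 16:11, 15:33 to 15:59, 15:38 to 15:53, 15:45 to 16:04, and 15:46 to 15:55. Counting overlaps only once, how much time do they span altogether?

2 h 54 min

Merged: 12:42–14:57, 15:32–16:11.
Lengths: 2 h 15 min + 39 min = 2 h 54 min.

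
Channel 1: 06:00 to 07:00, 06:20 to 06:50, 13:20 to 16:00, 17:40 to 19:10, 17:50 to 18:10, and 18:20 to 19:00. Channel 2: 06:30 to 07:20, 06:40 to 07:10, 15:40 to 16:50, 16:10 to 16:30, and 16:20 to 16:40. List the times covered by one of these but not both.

Merge the first list: 06:00–07:00, 13:20–16:00, 17:40–19:10.
Merge the second list: 06:30–07:20, 15:40–16:50.
A \ B = 06:00–06:30, 13:20–15:40, 17:40–19:10.
B \ A = 07:00–07:20, 16:00–16:50.
Union of the two gives the symmetric difference.

06:00–06:30, 07:00–07:20, 13:20–15:40, 16:00–16:50, 17:40–19:10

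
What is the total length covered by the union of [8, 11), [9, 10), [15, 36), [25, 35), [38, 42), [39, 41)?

28

Merged: [8, 11), [15, 36), [38, 42).
Lengths: 3 + 21 + 4 = 28.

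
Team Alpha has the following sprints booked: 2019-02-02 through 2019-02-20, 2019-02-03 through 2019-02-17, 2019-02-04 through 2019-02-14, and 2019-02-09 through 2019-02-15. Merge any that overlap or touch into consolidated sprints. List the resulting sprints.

2019-02-03 through 2019-02-17 overlaps/touches 2019-02-02 through 2019-02-20 → extend to 2019-02-02 through 2019-02-20.
2019-02-04 through 2019-02-14 overlaps/touches 2019-02-02 through 2019-02-20 → extend to 2019-02-02 through 2019-02-20.
2019-02-09 through 2019-02-15 overlaps/touches 2019-02-02 through 2019-02-20 → extend to 2019-02-02 through 2019-02-20.

2019-02-02 through 2019-02-20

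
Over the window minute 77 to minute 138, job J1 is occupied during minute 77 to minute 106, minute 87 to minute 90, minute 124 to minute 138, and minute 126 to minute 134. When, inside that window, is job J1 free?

Covered (merged): minute 77 to minute 106, minute 124 to minute 138.
Complement within minute 77 to minute 138: minute 106 to minute 124.

minute 106 to minute 124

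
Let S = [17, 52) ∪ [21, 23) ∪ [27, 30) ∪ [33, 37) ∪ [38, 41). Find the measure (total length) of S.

Merged: [17, 52).
Length: 35.

35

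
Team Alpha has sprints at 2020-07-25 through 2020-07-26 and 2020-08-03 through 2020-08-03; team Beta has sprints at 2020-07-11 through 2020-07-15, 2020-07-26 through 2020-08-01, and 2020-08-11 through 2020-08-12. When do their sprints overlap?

2020-07-25 through 2020-07-26 meets the second set on 2020-07-26 through 2020-07-26.
2020-08-03 through 2020-08-03: no overlap with the second set.

2020-07-26 through 2020-07-26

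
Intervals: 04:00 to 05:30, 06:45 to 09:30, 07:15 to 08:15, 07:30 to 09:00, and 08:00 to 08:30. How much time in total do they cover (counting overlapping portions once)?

4 h 15 min

Merged: 04:00-05:30, 06:45-09:30.
Lengths: 1 h 30 min + 2 h 45 min = 4 h 15 min.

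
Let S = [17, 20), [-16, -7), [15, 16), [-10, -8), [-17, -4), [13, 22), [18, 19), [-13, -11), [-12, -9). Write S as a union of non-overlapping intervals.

[-17, -4) ∪ [13, 22)

Sort by start: [-17, -4), [-16, -7), [-13, -11), [-12, -9), [-10, -8), [13, 22), [15, 16), [17, 20), [18, 19).
[-16, -7) overlaps/touches [-17, -4) → extend to [-17, -4).
[-13, -11) overlaps/touches [-17, -4) → extend to [-17, -4).
[-12, -9) overlaps/touches [-17, -4) → extend to [-17, -4).
[-10, -8) overlaps/touches [-17, -4) → extend to [-17, -4).
[13, 22) is disjoint → start new block.
[15, 16) overlaps/touches [13, 22) → extend to [13, 22).
[17, 20) overlaps/touches [13, 22) → extend to [13, 22).
[18, 19) overlaps/touches [13, 22) → extend to [13, 22).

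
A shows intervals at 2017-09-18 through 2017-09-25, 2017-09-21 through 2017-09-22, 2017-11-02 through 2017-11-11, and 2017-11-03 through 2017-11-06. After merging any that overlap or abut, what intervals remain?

2017-09-18 through 2017-09-25, 2017-11-02 through 2017-11-11

2017-09-21 through 2017-09-22 overlaps/touches 2017-09-18 through 2017-09-25 → extend to 2017-09-18 through 2017-09-25.
2017-11-02 through 2017-11-11 is disjoint → start new block.
2017-11-03 through 2017-11-06 overlaps/touches 2017-11-02 through 2017-11-11 → extend to 2017-11-02 through 2017-11-11.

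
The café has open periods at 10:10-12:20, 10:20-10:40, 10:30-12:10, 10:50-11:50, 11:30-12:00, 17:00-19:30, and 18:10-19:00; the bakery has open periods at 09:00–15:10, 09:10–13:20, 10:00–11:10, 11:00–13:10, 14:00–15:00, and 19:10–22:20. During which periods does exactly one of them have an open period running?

09:00-10:10, 12:20-15:10, 17:00-19:10, 19:30-22:20

Merge the first list: 10:10-12:20, 17:00-19:30.
Merge the second list: 09:00-15:10, 19:10-22:20.
A but not B: 17:00-19:10.
B but not A: 09:00-10:10, 12:20-15:10, 19:30-22:20.
Combining gives A △ B.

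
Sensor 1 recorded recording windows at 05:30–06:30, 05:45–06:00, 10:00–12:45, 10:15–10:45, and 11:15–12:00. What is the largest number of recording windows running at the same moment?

2

Walk the sorted start/end points keeping a running depth.
The depth first hits 2 at 05:45.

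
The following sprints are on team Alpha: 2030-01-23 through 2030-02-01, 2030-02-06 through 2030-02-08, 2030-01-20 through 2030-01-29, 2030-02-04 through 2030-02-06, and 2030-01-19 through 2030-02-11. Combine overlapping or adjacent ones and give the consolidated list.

Sort by start: 2030-01-19 through 2030-02-11, 2030-01-20 through 2030-01-29, 2030-01-23 through 2030-02-01, 2030-02-04 through 2030-02-06, 2030-02-06 through 2030-02-08.
2030-01-20 through 2030-01-29 overlaps/touches 2030-01-19 through 2030-02-11 → extend to 2030-01-19 through 2030-02-11.
2030-01-23 through 2030-02-01 overlaps/touches 2030-01-19 through 2030-02-11 → extend to 2030-01-19 through 2030-02-11.
2030-02-04 through 2030-02-06 overlaps/touches 2030-01-19 through 2030-02-11 → extend to 2030-01-19 through 2030-02-11.
2030-02-06 through 2030-02-08 overlaps/touches 2030-01-19 through 2030-02-11 → extend to 2030-01-19 through 2030-02-11.

2030-01-19 through 2030-02-11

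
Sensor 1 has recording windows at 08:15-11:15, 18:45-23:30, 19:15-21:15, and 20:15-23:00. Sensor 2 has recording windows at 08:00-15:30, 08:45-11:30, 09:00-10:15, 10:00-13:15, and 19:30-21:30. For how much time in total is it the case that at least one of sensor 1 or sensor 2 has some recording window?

First set merges to 08:15–11:15, 18:45–23:30.
Second set merges to 08:00–15:30, 19:30–21:30.
A ∪ B = 08:00–15:30, 18:45–23:30.
Total: 7 h 30 min + 4 h 45 min = 12 h 15 min.

12 h 15 min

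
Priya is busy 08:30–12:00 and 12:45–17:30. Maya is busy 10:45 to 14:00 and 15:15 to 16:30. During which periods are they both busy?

08:30–12:00 overlaps B on 10:45–12:00.
12:45–17:30 overlaps B on 12:45–14:00, 15:15–16:30.

10:45–12:00, 12:45–14:00, 15:15–16:30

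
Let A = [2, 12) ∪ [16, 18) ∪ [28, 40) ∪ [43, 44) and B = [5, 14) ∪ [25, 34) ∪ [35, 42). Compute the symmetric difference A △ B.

Only in the first: [2, 5), [16, 18), [34, 35), [43, 44).
Only in the second: [12, 14), [25, 28), [40, 42).
Together these are the periods covered by exactly one.

[2, 5) ∪ [12, 14) ∪ [16, 18) ∪ [25, 28) ∪ [34, 35) ∪ [40, 42) ∪ [43, 44)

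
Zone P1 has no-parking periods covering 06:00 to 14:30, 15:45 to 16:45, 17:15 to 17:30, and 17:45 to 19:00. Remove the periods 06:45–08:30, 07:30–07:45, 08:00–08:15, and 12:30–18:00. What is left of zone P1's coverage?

Merge the second list: 06:45–08:30, 12:30–18:00.
06:00–14:30 \ B = 06:00–06:45, 08:30–12:30.
15:45–16:45: entirely removed.
17:15–17:30: entirely removed.
17:45–19:00 \ B = 18:00–19:00.

06:00–06:45, 08:30–12:30, 18:00–19:00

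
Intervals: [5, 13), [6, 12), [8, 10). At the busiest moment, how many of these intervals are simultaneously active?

3

Sweep endpoints in order; track running count of active intervals.
Peak of 3 reached at 8.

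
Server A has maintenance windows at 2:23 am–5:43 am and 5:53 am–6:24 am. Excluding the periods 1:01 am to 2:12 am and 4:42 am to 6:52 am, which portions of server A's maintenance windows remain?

2:23 am-4:42 am

2:23 am-5:43 am with B removed leaves 2:23 am-4:42 am.
5:53 am-6:24 am lies entirely inside B → drops out.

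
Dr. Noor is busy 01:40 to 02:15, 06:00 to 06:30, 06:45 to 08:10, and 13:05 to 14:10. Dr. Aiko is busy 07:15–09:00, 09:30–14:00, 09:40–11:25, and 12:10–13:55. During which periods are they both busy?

B, merged: 07:15-09:00, 09:30-14:00.
01:40-02:15 falls entirely outside B.
06:00-06:30 falls entirely outside B.
06:45-08:10 overlaps B on 07:15-08:10.
13:05-14:10 overlaps B on 13:05-14:00.

07:15-08:10, 13:05-14:00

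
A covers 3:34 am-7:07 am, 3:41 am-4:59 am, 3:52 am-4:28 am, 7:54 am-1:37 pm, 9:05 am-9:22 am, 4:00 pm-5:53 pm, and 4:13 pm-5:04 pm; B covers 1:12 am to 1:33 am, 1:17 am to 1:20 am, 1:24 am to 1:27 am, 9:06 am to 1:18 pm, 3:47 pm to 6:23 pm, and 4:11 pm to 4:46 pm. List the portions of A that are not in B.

3:34 am–7:07 am, 7:54 am–9:06 am, 1:18 pm–1:37 pm

Merge the first list: 3:34 am–7:07 am, 7:54 am–1:37 pm, 4:00 pm–5:53 pm.
Merge the second list: 1:12 am–1:33 am, 9:06 am–1:18 pm, 3:47 pm–6:23 pm.
3:34 am–7:07 am: nothing removed.
7:54 am–1:37 pm \ B = 7:54 am–9:06 am, 1:18 pm–1:37 pm.
4:00 pm–5:53 pm: entirely removed.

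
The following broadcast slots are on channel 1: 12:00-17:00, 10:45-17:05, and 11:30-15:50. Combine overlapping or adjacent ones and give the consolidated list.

10:45–17:05

Sort by start: 10:45–17:05, 11:30–15:50, 12:00–17:00.
11:30–15:50 overlaps/touches 10:45–17:05 → extend to 10:45–17:05.
12:00–17:00 overlaps/touches 10:45–17:05 → extend to 10:45–17:05.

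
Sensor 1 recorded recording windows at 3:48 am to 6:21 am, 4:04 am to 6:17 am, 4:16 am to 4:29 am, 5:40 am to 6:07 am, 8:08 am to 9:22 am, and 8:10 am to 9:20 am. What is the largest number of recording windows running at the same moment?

Walk the sorted start/end points keeping a running depth.
The depth first hits 3 at 4:16 am.

3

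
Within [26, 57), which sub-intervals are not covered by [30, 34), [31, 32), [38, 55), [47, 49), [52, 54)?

[26, 30) ∪ [34, 38) ∪ [55, 57)

Covered (merged): [30, 34), [38, 55).
Uncovered inside [26, 57): [26, 30), [34, 38), [55, 57).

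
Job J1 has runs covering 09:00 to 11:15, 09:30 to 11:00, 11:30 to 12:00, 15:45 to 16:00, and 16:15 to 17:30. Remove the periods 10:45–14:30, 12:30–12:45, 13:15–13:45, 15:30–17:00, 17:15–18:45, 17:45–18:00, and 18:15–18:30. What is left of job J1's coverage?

09:00-10:45, 17:00-17:15

First set merges to 09:00-11:15, 11:30-12:00, 15:45-16:00, 16:15-17:30.
Second set merges to 10:45-14:30, 15:30-17:00, 17:15-18:45.
09:00-11:15 with B removed leaves 09:00-10:45.
11:30-12:00 lies entirely inside B → drops out.
15:45-16:00 lies entirely inside B → drops out.
16:15-17:30 with B removed leaves 17:00-17:15.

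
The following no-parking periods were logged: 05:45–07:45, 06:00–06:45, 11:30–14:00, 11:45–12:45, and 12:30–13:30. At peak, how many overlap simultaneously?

3

At 12:30, 3 of the intervals are simultaneously active.
No point has more.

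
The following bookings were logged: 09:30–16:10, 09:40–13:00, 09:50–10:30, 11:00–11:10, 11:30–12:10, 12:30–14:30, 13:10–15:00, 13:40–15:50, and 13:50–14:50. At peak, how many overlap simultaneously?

Walk the sorted start/end points keeping a running depth.
The depth first hits 5 at 13:50.

5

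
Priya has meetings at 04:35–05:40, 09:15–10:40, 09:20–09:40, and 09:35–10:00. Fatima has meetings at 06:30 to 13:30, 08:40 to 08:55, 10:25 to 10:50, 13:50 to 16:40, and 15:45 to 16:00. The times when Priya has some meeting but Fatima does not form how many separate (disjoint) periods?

First set merges to 04:35-05:40, 09:15-10:40.
Second set merges to 06:30-13:30, 13:50-16:40.
A \ B = 04:35-05:40.
That is 1 disjoint piece.

1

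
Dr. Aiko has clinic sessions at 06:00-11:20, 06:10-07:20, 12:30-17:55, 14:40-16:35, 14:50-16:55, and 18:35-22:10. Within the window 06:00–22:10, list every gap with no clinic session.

11:20–12:30, 17:55–18:35

After merging, the occupied span is 06:00–11:20, 12:30–17:55, 18:35–22:10.
Complement within 06:00–22:10: 11:20–12:30, 17:55–18:35.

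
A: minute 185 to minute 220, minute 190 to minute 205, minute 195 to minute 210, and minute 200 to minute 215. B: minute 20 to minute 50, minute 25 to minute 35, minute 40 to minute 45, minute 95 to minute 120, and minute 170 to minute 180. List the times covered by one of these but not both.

minute 20 to minute 50, minute 95 to minute 120, minute 170 to minute 180, minute 185 to minute 220

First set merges to minute 185 to minute 220.
Second set merges to minute 20 to minute 50, minute 95 to minute 120, minute 170 to minute 180.
Only in the first: minute 185 to minute 220.
Only in the second: minute 20 to minute 50, minute 95 to minute 120, minute 170 to minute 180.
Together these are the periods covered by exactly one.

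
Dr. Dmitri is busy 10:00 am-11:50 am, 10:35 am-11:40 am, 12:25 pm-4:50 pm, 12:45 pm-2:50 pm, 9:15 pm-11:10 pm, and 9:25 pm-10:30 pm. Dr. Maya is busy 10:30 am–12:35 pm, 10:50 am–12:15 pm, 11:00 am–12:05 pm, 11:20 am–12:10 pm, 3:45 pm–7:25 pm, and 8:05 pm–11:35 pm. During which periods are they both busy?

10:30 am–11:50 am, 12:25 pm–12:35 pm, 3:45 pm–4:50 pm, 9:15 pm–11:10 pm

First set merges to 10:00 am–11:50 am, 12:25 pm–4:50 pm, 9:15 pm–11:10 pm.
Second set merges to 10:30 am–12:35 pm, 3:45 pm–7:25 pm, 8:05 pm–11:35 pm.
10:00 am–11:50 am overlaps B on 10:30 am–11:50 am.
12:25 pm–4:50 pm overlaps B on 12:25 pm–12:35 pm, 3:45 pm–4:50 pm.
9:15 pm–11:10 pm overlaps B on 9:15 pm–11:10 pm.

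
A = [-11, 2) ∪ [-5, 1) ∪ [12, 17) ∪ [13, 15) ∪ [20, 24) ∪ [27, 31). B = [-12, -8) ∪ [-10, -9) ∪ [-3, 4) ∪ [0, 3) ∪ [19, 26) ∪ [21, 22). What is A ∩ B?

A, merged: [-11, 2), [12, 17), [20, 24), [27, 31).
B, merged: [-12, -8), [-3, 4), [19, 26).
[-11, 2) meets the second set on [-11, -8), [-3, 2).
[12, 17): no overlap with the second set.
[20, 24) meets the second set on [20, 24).
[27, 31): no overlap with the second set.

[-11, -8) ∪ [-3, 2) ∪ [20, 24)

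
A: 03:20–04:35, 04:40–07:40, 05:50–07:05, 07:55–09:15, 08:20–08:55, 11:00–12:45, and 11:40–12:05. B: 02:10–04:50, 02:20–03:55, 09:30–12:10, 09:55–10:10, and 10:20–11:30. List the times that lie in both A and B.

03:20–04:35, 04:40–04:50, 11:00–12:10

First set merges to 03:20–04:35, 04:40–07:40, 07:55–09:15, 11:00–12:45.
Second set merges to 02:10–04:50, 09:30–12:10.
03:20–04:35 meets the second set on 03:20–04:35.
04:40–07:40 meets the second set on 04:40–04:50.
07:55–09:15: no overlap with the second set.
11:00–12:45 meets the second set on 11:00–12:10.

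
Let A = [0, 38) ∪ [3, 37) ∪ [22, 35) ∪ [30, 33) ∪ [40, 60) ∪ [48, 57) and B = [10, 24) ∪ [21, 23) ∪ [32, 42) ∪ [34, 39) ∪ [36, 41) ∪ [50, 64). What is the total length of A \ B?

26

Merge the first list: [0, 38), [40, 60).
Merge the second list: [10, 24), [32, 42), [50, 64).
A \ B = [0, 10), [24, 32), [42, 50).
Total: 10 + 8 + 8 = 26.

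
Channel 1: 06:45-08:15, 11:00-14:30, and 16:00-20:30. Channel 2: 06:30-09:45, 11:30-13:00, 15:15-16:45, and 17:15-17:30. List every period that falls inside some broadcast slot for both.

06:45–08:15, 11:30–13:00, 16:00–16:45, 17:15–17:30

06:45–08:15 ∩ B → 06:45–08:15.
11:00–14:30 ∩ B → 11:30–13:00.
16:00–20:30 ∩ B → 16:00–16:45, 17:15–17:30.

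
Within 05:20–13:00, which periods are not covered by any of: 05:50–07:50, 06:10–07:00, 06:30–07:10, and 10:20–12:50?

Covered (merged): 05:50–07:50, 10:20–12:50.
Uncovered inside 05:20–13:00: 05:20–05:50, 07:50–10:20, 12:50–13:00.

05:20–05:50, 07:50–10:20, 12:50–13:00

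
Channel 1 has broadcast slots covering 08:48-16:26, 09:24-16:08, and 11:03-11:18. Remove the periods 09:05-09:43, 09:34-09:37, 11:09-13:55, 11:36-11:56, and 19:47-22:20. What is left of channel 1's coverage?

08:48–09:05, 09:43–11:09, 13:55–16:26

Merge the first list: 08:48–16:26.
Merge the second list: 09:05–09:43, 11:09–13:55, 19:47–22:20.
08:48–16:26 with B removed leaves 08:48–09:05, 09:43–11:09, 13:55–16:26.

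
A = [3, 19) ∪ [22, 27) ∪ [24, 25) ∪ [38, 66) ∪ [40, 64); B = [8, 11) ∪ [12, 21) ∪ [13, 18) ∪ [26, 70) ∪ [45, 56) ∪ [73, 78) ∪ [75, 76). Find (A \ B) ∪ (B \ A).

A, merged: [3, 19), [22, 27), [38, 66).
B, merged: [8, 11), [12, 21), [26, 70), [73, 78).
A but not B: [3, 8), [11, 12), [22, 26).
B but not A: [19, 21), [27, 38), [66, 70), [73, 78).
Combining gives A △ B.

[3, 8) ∪ [11, 12) ∪ [19, 21) ∪ [22, 26) ∪ [27, 38) ∪ [66, 70) ∪ [73, 78)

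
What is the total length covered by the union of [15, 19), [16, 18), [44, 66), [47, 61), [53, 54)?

Merged: [15, 19), [44, 66).
Lengths: 4 + 22 = 26.

26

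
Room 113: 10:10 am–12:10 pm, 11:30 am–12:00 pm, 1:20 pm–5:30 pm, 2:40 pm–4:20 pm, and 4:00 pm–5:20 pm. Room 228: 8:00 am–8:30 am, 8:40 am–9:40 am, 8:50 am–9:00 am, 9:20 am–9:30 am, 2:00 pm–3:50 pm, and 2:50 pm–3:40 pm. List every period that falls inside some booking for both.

2:00 pm–3:50 pm

A, merged: 10:10 am–12:10 pm, 1:20 pm–5:30 pm.
B, merged: 8:00 am–8:30 am, 8:40 am–9:40 am, 2:00 pm–3:50 pm.
10:10 am–12:10 pm: no overlap with the second set.
1:20 pm–5:30 pm meets the second set on 2:00 pm–3:50 pm.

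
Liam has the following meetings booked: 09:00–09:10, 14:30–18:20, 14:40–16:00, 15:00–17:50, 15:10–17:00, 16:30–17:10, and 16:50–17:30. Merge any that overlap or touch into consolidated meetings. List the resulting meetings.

09:00–09:10, 14:30–18:20

14:30–18:20 is disjoint → start new block.
14:40–16:00 overlaps/touches 14:30–18:20 → extend to 14:30–18:20.
15:00–17:50 overlaps/touches 14:30–18:20 → extend to 14:30–18:20.
15:10–17:00 overlaps/touches 14:30–18:20 → extend to 14:30–18:20.
16:30–17:10 overlaps/touches 14:30–18:20 → extend to 14:30–18:20.
16:50–17:30 overlaps/touches 14:30–18:20 → extend to 14:30–18:20.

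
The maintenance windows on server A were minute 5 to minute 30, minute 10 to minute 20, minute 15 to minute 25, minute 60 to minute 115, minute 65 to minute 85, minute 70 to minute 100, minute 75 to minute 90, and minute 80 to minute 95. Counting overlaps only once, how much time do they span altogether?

80 minutes

Merged: minute 5 to minute 30, minute 60 to minute 115.
Lengths: 25 minutes + 55 minutes = 80 minutes.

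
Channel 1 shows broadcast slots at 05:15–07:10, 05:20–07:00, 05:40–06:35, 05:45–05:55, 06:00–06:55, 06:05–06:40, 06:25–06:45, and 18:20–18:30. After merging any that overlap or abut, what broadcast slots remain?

05:20–07:00 overlaps/touches 05:15–07:10 → extend to 05:15–07:10.
05:40–06:35 overlaps/touches 05:15–07:10 → extend to 05:15–07:10.
05:45–05:55 overlaps/touches 05:15–07:10 → extend to 05:15–07:10.
06:00–06:55 overlaps/touches 05:15–07:10 → extend to 05:15–07:10.
06:05–06:40 overlaps/touches 05:15–07:10 → extend to 05:15–07:10.
06:25–06:45 overlaps/touches 05:15–07:10 → extend to 05:15–07:10.
18:20–18:30 is disjoint → start new block.

05:15–07:10, 18:20–18:30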